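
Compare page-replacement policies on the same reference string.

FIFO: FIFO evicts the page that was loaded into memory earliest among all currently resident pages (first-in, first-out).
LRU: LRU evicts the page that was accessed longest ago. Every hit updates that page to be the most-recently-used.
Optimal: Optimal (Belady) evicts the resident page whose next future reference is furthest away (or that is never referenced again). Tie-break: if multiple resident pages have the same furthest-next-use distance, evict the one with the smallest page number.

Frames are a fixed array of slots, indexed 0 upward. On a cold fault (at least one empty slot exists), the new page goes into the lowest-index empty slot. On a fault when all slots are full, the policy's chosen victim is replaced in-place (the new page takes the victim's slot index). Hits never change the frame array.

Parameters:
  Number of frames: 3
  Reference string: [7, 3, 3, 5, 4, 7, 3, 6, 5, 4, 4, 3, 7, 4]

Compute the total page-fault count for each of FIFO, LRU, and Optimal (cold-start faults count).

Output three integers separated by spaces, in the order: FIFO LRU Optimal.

--- FIFO ---
  step 0: ref 7 -> FAULT, frames=[7,-,-] (faults so far: 1)
  step 1: ref 3 -> FAULT, frames=[7,3,-] (faults so far: 2)
  step 2: ref 3 -> HIT, frames=[7,3,-] (faults so far: 2)
  step 3: ref 5 -> FAULT, frames=[7,3,5] (faults so far: 3)
  step 4: ref 4 -> FAULT, evict 7, frames=[4,3,5] (faults so far: 4)
  step 5: ref 7 -> FAULT, evict 3, frames=[4,7,5] (faults so far: 5)
  step 6: ref 3 -> FAULT, evict 5, frames=[4,7,3] (faults so far: 6)
  step 7: ref 6 -> FAULT, evict 4, frames=[6,7,3] (faults so far: 7)
  step 8: ref 5 -> FAULT, evict 7, frames=[6,5,3] (faults so far: 8)
  step 9: ref 4 -> FAULT, evict 3, frames=[6,5,4] (faults so far: 9)
  step 10: ref 4 -> HIT, frames=[6,5,4] (faults so far: 9)
  step 11: ref 3 -> FAULT, evict 6, frames=[3,5,4] (faults so far: 10)
  step 12: ref 7 -> FAULT, evict 5, frames=[3,7,4] (faults so far: 11)
  step 13: ref 4 -> HIT, frames=[3,7,4] (faults so far: 11)
  FIFO total faults: 11
--- LRU ---
  step 0: ref 7 -> FAULT, frames=[7,-,-] (faults so far: 1)
  step 1: ref 3 -> FAULT, frames=[7,3,-] (faults so far: 2)
  step 2: ref 3 -> HIT, frames=[7,3,-] (faults so far: 2)
  step 3: ref 5 -> FAULT, frames=[7,3,5] (faults so far: 3)
  step 4: ref 4 -> FAULT, evict 7, frames=[4,3,5] (faults so far: 4)
  step 5: ref 7 -> FAULT, evict 3, frames=[4,7,5] (faults so far: 5)
  step 6: ref 3 -> FAULT, evict 5, frames=[4,7,3] (faults so far: 6)
  step 7: ref 6 -> FAULT, evict 4, frames=[6,7,3] (faults so far: 7)
  step 8: ref 5 -> FAULT, evict 7, frames=[6,5,3] (faults so far: 8)
  step 9: ref 4 -> FAULT, evict 3, frames=[6,5,4] (faults so far: 9)
  step 10: ref 4 -> HIT, frames=[6,5,4] (faults so far: 9)
  step 11: ref 3 -> FAULT, evict 6, frames=[3,5,4] (faults so far: 10)
  step 12: ref 7 -> FAULT, evict 5, frames=[3,7,4] (faults so far: 11)
  step 13: ref 4 -> HIT, frames=[3,7,4] (faults so far: 11)
  LRU total faults: 11
--- Optimal ---
  step 0: ref 7 -> FAULT, frames=[7,-,-] (faults so far: 1)
  step 1: ref 3 -> FAULT, frames=[7,3,-] (faults so far: 2)
  step 2: ref 3 -> HIT, frames=[7,3,-] (faults so far: 2)
  step 3: ref 5 -> FAULT, frames=[7,3,5] (faults so far: 3)
  step 4: ref 4 -> FAULT, evict 5, frames=[7,3,4] (faults so far: 4)
  step 5: ref 7 -> HIT, frames=[7,3,4] (faults so far: 4)
  step 6: ref 3 -> HIT, frames=[7,3,4] (faults so far: 4)
  step 7: ref 6 -> FAULT, evict 7, frames=[6,3,4] (faults so far: 5)
  step 8: ref 5 -> FAULT, evict 6, frames=[5,3,4] (faults so far: 6)
  step 9: ref 4 -> HIT, frames=[5,3,4] (faults so far: 6)
  step 10: ref 4 -> HIT, frames=[5,3,4] (faults so far: 6)
  step 11: ref 3 -> HIT, frames=[5,3,4] (faults so far: 6)
  step 12: ref 7 -> FAULT, evict 3, frames=[5,7,4] (faults so far: 7)
  step 13: ref 4 -> HIT, frames=[5,7,4] (faults so far: 7)
  Optimal total faults: 7

Answer: 11 11 7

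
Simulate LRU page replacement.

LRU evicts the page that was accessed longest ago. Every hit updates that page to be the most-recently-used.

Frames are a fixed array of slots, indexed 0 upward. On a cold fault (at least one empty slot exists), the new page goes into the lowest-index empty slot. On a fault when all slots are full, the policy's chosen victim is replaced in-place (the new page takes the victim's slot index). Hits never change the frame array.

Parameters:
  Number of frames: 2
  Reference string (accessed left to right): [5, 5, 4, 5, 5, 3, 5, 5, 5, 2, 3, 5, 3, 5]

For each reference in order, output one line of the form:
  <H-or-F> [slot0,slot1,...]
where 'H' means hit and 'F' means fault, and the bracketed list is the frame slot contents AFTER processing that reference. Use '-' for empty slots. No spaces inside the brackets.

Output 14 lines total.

F [5,-]
H [5,-]
F [5,4]
H [5,4]
H [5,4]
F [5,3]
H [5,3]
H [5,3]
H [5,3]
F [5,2]
F [3,2]
F [3,5]
H [3,5]
H [3,5]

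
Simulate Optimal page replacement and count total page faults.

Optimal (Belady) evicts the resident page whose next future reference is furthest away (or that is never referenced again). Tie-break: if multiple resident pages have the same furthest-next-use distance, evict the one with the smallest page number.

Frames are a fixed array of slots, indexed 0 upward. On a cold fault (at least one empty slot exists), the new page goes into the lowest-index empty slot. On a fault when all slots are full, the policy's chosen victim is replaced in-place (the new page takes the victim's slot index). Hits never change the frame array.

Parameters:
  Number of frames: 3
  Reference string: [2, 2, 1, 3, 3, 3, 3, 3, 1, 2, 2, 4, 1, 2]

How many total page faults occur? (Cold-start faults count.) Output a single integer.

Step 0: ref 2 → FAULT, frames=[2,-,-]
Step 1: ref 2 → HIT, frames=[2,-,-]
Step 2: ref 1 → FAULT, frames=[2,1,-]
Step 3: ref 3 → FAULT, frames=[2,1,3]
Step 4: ref 3 → HIT, frames=[2,1,3]
Step 5: ref 3 → HIT, frames=[2,1,3]
Step 6: ref 3 → HIT, frames=[2,1,3]
Step 7: ref 3 → HIT, frames=[2,1,3]
Step 8: ref 1 → HIT, frames=[2,1,3]
Step 9: ref 2 → HIT, frames=[2,1,3]
Step 10: ref 2 → HIT, frames=[2,1,3]
Step 11: ref 4 → FAULT (evict 3), frames=[2,1,4]
Step 12: ref 1 → HIT, frames=[2,1,4]
Step 13: ref 2 → HIT, frames=[2,1,4]
Total faults: 4

Answer: 4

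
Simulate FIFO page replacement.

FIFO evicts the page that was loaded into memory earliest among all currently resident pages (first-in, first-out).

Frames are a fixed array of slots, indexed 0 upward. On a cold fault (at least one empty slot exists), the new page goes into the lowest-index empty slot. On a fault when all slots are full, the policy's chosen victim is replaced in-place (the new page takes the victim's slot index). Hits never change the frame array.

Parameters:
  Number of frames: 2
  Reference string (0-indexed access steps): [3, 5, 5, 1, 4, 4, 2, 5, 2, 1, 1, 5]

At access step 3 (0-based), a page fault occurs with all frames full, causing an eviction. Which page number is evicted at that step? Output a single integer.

Step 0: ref 3 -> FAULT, frames=[3,-]
Step 1: ref 5 -> FAULT, frames=[3,5]
Step 2: ref 5 -> HIT, frames=[3,5]
Step 3: ref 1 -> FAULT, evict 3, frames=[1,5]
At step 3: evicted page 3

Answer: 3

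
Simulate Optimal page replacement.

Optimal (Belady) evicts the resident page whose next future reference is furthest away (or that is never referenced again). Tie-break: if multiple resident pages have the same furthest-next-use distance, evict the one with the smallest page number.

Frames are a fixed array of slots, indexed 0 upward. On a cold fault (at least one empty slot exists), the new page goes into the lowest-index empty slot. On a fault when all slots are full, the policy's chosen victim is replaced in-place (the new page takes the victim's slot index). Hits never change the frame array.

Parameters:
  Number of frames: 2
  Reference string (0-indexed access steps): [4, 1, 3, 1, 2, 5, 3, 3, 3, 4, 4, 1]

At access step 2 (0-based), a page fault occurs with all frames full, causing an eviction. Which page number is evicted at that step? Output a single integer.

Answer: 4

Derivation:
Step 0: ref 4 -> FAULT, frames=[4,-]
Step 1: ref 1 -> FAULT, frames=[4,1]
Step 2: ref 3 -> FAULT, evict 4, frames=[3,1]
At step 2: evicted page 4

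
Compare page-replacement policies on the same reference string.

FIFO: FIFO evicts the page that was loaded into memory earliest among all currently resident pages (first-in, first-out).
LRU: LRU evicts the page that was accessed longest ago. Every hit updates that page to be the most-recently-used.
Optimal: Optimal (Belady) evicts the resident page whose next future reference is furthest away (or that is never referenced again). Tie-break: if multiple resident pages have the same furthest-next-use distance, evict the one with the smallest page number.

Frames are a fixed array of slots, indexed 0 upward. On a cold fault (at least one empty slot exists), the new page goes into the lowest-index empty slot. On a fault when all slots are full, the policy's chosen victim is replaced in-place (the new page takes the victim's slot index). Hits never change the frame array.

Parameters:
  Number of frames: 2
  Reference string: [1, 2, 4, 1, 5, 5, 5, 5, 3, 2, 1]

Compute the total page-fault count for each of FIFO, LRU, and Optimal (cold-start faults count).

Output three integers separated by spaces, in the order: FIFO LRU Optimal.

--- FIFO ---
  step 0: ref 1 -> FAULT, frames=[1,-] (faults so far: 1)
  step 1: ref 2 -> FAULT, frames=[1,2] (faults so far: 2)
  step 2: ref 4 -> FAULT, evict 1, frames=[4,2] (faults so far: 3)
  step 3: ref 1 -> FAULT, evict 2, frames=[4,1] (faults so far: 4)
  step 4: ref 5 -> FAULT, evict 4, frames=[5,1] (faults so far: 5)
  step 5: ref 5 -> HIT, frames=[5,1] (faults so far: 5)
  step 6: ref 5 -> HIT, frames=[5,1] (faults so far: 5)
  step 7: ref 5 -> HIT, frames=[5,1] (faults so far: 5)
  step 8: ref 3 -> FAULT, evict 1, frames=[5,3] (faults so far: 6)
  step 9: ref 2 -> FAULT, evict 5, frames=[2,3] (faults so far: 7)
  step 10: ref 1 -> FAULT, evict 3, frames=[2,1] (faults so far: 8)
  FIFO total faults: 8
--- LRU ---
  step 0: ref 1 -> FAULT, frames=[1,-] (faults so far: 1)
  step 1: ref 2 -> FAULT, frames=[1,2] (faults so far: 2)
  step 2: ref 4 -> FAULT, evict 1, frames=[4,2] (faults so far: 3)
  step 3: ref 1 -> FAULT, evict 2, frames=[4,1] (faults so far: 4)
  step 4: ref 5 -> FAULT, evict 4, frames=[5,1] (faults so far: 5)
  step 5: ref 5 -> HIT, frames=[5,1] (faults so far: 5)
  step 6: ref 5 -> HIT, frames=[5,1] (faults so far: 5)
  step 7: ref 5 -> HIT, frames=[5,1] (faults so far: 5)
  step 8: ref 3 -> FAULT, evict 1, frames=[5,3] (faults so far: 6)
  step 9: ref 2 -> FAULT, evict 5, frames=[2,3] (faults so far: 7)
  step 10: ref 1 -> FAULT, evict 3, frames=[2,1] (faults so far: 8)
  LRU total faults: 8
--- Optimal ---
  step 0: ref 1 -> FAULT, frames=[1,-] (faults so far: 1)
  step 1: ref 2 -> FAULT, frames=[1,2] (faults so far: 2)
  step 2: ref 4 -> FAULT, evict 2, frames=[1,4] (faults so far: 3)
  step 3: ref 1 -> HIT, frames=[1,4] (faults so far: 3)
  step 4: ref 5 -> FAULT, evict 4, frames=[1,5] (faults so far: 4)
  step 5: ref 5 -> HIT, frames=[1,5] (faults so far: 4)
  step 6: ref 5 -> HIT, frames=[1,5] (faults so far: 4)
  step 7: ref 5 -> HIT, frames=[1,5] (faults so far: 4)
  step 8: ref 3 -> FAULT, evict 5, frames=[1,3] (faults so far: 5)
  step 9: ref 2 -> FAULT, evict 3, frames=[1,2] (faults so far: 6)
  step 10: ref 1 -> HIT, frames=[1,2] (faults so far: 6)
  Optimal total faults: 6

Answer: 8 8 6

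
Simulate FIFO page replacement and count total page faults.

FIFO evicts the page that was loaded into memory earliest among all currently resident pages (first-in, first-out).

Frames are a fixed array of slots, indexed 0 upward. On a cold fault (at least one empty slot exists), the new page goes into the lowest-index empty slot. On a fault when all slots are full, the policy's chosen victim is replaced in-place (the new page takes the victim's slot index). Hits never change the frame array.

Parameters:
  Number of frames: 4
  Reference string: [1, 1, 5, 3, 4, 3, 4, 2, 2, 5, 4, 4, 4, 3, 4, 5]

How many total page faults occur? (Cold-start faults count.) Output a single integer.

Answer: 5

Derivation:
Step 0: ref 1 → FAULT, frames=[1,-,-,-]
Step 1: ref 1 → HIT, frames=[1,-,-,-]
Step 2: ref 5 → FAULT, frames=[1,5,-,-]
Step 3: ref 3 → FAULT, frames=[1,5,3,-]
Step 4: ref 4 → FAULT, frames=[1,5,3,4]
Step 5: ref 3 → HIT, frames=[1,5,3,4]
Step 6: ref 4 → HIT, frames=[1,5,3,4]
Step 7: ref 2 → FAULT (evict 1), frames=[2,5,3,4]
Step 8: ref 2 → HIT, frames=[2,5,3,4]
Step 9: ref 5 → HIT, frames=[2,5,3,4]
Step 10: ref 4 → HIT, frames=[2,5,3,4]
Step 11: ref 4 → HIT, frames=[2,5,3,4]
Step 12: ref 4 → HIT, frames=[2,5,3,4]
Step 13: ref 3 → HIT, frames=[2,5,3,4]
Step 14: ref 4 → HIT, frames=[2,5,3,4]
Step 15: ref 5 → HIT, frames=[2,5,3,4]
Total faults: 5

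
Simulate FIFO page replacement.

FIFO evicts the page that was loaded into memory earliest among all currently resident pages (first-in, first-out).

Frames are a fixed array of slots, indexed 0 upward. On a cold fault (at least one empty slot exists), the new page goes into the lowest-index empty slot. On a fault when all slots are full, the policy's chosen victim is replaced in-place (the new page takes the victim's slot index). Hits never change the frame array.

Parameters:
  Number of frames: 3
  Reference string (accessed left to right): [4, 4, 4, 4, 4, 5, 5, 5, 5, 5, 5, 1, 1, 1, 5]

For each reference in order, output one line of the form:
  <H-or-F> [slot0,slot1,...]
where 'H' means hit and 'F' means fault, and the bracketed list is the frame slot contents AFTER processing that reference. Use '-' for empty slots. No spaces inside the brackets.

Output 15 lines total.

F [4,-,-]
H [4,-,-]
H [4,-,-]
H [4,-,-]
H [4,-,-]
F [4,5,-]
H [4,5,-]
H [4,5,-]
H [4,5,-]
H [4,5,-]
H [4,5,-]
F [4,5,1]
H [4,5,1]
H [4,5,1]
H [4,5,1]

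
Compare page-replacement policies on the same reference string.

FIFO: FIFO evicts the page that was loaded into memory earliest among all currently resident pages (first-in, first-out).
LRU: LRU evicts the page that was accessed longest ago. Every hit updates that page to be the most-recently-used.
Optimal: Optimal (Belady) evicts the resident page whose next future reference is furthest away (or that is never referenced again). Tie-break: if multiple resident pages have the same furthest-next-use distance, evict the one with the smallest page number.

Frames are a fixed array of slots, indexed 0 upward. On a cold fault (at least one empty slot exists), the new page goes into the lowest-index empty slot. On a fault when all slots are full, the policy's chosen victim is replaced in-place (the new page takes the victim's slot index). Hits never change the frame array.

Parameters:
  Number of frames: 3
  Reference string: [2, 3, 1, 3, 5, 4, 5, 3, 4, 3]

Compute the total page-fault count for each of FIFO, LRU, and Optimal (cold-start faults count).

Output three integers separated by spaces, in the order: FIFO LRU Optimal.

--- FIFO ---
  step 0: ref 2 -> FAULT, frames=[2,-,-] (faults so far: 1)
  step 1: ref 3 -> FAULT, frames=[2,3,-] (faults so far: 2)
  step 2: ref 1 -> FAULT, frames=[2,3,1] (faults so far: 3)
  step 3: ref 3 -> HIT, frames=[2,3,1] (faults so far: 3)
  step 4: ref 5 -> FAULT, evict 2, frames=[5,3,1] (faults so far: 4)
  step 5: ref 4 -> FAULT, evict 3, frames=[5,4,1] (faults so far: 5)
  step 6: ref 5 -> HIT, frames=[5,4,1] (faults so far: 5)
  step 7: ref 3 -> FAULT, evict 1, frames=[5,4,3] (faults so far: 6)
  step 8: ref 4 -> HIT, frames=[5,4,3] (faults so far: 6)
  step 9: ref 3 -> HIT, frames=[5,4,3] (faults so far: 6)
  FIFO total faults: 6
--- LRU ---
  step 0: ref 2 -> FAULT, frames=[2,-,-] (faults so far: 1)
  step 1: ref 3 -> FAULT, frames=[2,3,-] (faults so far: 2)
  step 2: ref 1 -> FAULT, frames=[2,3,1] (faults so far: 3)
  step 3: ref 3 -> HIT, frames=[2,3,1] (faults so far: 3)
  step 4: ref 5 -> FAULT, evict 2, frames=[5,3,1] (faults so far: 4)
  step 5: ref 4 -> FAULT, evict 1, frames=[5,3,4] (faults so far: 5)
  step 6: ref 5 -> HIT, frames=[5,3,4] (faults so far: 5)
  step 7: ref 3 -> HIT, frames=[5,3,4] (faults so far: 5)
  step 8: ref 4 -> HIT, frames=[5,3,4] (faults so far: 5)
  step 9: ref 3 -> HIT, frames=[5,3,4] (faults so far: 5)
  LRU total faults: 5
--- Optimal ---
  step 0: ref 2 -> FAULT, frames=[2,-,-] (faults so far: 1)
  step 1: ref 3 -> FAULT, frames=[2,3,-] (faults so far: 2)
  step 2: ref 1 -> FAULT, frames=[2,3,1] (faults so far: 3)
  step 3: ref 3 -> HIT, frames=[2,3,1] (faults so far: 3)
  step 4: ref 5 -> FAULT, evict 1, frames=[2,3,5] (faults so far: 4)
  step 5: ref 4 -> FAULT, evict 2, frames=[4,3,5] (faults so far: 5)
  step 6: ref 5 -> HIT, frames=[4,3,5] (faults so far: 5)
  step 7: ref 3 -> HIT, frames=[4,3,5] (faults so far: 5)
  step 8: ref 4 -> HIT, frames=[4,3,5] (faults so far: 5)
  step 9: ref 3 -> HIT, frames=[4,3,5] (faults so far: 5)
  Optimal total faults: 5

Answer: 6 5 5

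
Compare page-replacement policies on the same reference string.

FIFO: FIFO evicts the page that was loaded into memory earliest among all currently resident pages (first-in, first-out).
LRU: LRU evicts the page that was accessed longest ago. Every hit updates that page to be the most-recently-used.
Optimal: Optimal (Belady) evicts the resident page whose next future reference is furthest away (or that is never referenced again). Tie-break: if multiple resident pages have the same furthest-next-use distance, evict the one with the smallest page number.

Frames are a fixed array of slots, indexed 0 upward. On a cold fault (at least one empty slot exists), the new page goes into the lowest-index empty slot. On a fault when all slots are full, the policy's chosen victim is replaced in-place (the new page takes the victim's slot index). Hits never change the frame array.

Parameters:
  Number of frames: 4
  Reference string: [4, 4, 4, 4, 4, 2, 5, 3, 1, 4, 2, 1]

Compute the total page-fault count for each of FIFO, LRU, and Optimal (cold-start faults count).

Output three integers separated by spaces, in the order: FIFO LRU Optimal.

Answer: 7 7 5

Derivation:
--- FIFO ---
  step 0: ref 4 -> FAULT, frames=[4,-,-,-] (faults so far: 1)
  step 1: ref 4 -> HIT, frames=[4,-,-,-] (faults so far: 1)
  step 2: ref 4 -> HIT, frames=[4,-,-,-] (faults so far: 1)
  step 3: ref 4 -> HIT, frames=[4,-,-,-] (faults so far: 1)
  step 4: ref 4 -> HIT, frames=[4,-,-,-] (faults so far: 1)
  step 5: ref 2 -> FAULT, frames=[4,2,-,-] (faults so far: 2)
  step 6: ref 5 -> FAULT, frames=[4,2,5,-] (faults so far: 3)
  step 7: ref 3 -> FAULT, frames=[4,2,5,3] (faults so far: 4)
  step 8: ref 1 -> FAULT, evict 4, frames=[1,2,5,3] (faults so far: 5)
  step 9: ref 4 -> FAULT, evict 2, frames=[1,4,5,3] (faults so far: 6)
  step 10: ref 2 -> FAULT, evict 5, frames=[1,4,2,3] (faults so far: 7)
  step 11: ref 1 -> HIT, frames=[1,4,2,3] (faults so far: 7)
  FIFO total faults: 7
--- LRU ---
  step 0: ref 4 -> FAULT, frames=[4,-,-,-] (faults so far: 1)
  step 1: ref 4 -> HIT, frames=[4,-,-,-] (faults so far: 1)
  step 2: ref 4 -> HIT, frames=[4,-,-,-] (faults so far: 1)
  step 3: ref 4 -> HIT, frames=[4,-,-,-] (faults so far: 1)
  step 4: ref 4 -> HIT, frames=[4,-,-,-] (faults so far: 1)
  step 5: ref 2 -> FAULT, frames=[4,2,-,-] (faults so far: 2)
  step 6: ref 5 -> FAULT, frames=[4,2,5,-] (faults so far: 3)
  step 7: ref 3 -> FAULT, frames=[4,2,5,3] (faults so far: 4)
  step 8: ref 1 -> FAULT, evict 4, frames=[1,2,5,3] (faults so far: 5)
  step 9: ref 4 -> FAULT, evict 2, frames=[1,4,5,3] (faults so far: 6)
  step 10: ref 2 -> FAULT, evict 5, frames=[1,4,2,3] (faults so far: 7)
  step 11: ref 1 -> HIT, frames=[1,4,2,3] (faults so far: 7)
  LRU total faults: 7
--- Optimal ---
  step 0: ref 4 -> FAULT, frames=[4,-,-,-] (faults so far: 1)
  step 1: ref 4 -> HIT, frames=[4,-,-,-] (faults so far: 1)
  step 2: ref 4 -> HIT, frames=[4,-,-,-] (faults so far: 1)
  step 3: ref 4 -> HIT, frames=[4,-,-,-] (faults so far: 1)
  step 4: ref 4 -> HIT, frames=[4,-,-,-] (faults so far: 1)
  step 5: ref 2 -> FAULT, frames=[4,2,-,-] (faults so far: 2)
  step 6: ref 5 -> FAULT, frames=[4,2,5,-] (faults so far: 3)
  step 7: ref 3 -> FAULT, frames=[4,2,5,3] (faults so far: 4)
  step 8: ref 1 -> FAULT, evict 3, frames=[4,2,5,1] (faults so far: 5)
  step 9: ref 4 -> HIT, frames=[4,2,5,1] (faults so far: 5)
  step 10: ref 2 -> HIT, frames=[4,2,5,1] (faults so far: 5)
  step 11: ref 1 -> HIT, frames=[4,2,5,1] (faults so far: 5)
  Optimal total faults: 5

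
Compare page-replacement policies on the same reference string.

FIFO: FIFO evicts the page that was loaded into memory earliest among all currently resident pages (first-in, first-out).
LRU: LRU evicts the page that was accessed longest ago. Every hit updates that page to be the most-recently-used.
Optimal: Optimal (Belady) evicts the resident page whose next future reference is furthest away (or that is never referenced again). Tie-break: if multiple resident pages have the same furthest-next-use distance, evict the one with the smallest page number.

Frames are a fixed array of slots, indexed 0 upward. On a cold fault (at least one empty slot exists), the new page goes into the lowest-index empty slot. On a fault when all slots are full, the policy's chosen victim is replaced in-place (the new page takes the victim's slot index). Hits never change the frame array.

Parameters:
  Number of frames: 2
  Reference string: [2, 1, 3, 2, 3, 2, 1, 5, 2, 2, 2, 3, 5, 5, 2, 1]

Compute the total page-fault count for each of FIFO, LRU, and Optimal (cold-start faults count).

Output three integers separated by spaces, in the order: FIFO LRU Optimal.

Answer: 11 11 8

Derivation:
--- FIFO ---
  step 0: ref 2 -> FAULT, frames=[2,-] (faults so far: 1)
  step 1: ref 1 -> FAULT, frames=[2,1] (faults so far: 2)
  step 2: ref 3 -> FAULT, evict 2, frames=[3,1] (faults so far: 3)
  step 3: ref 2 -> FAULT, evict 1, frames=[3,2] (faults so far: 4)
  step 4: ref 3 -> HIT, frames=[3,2] (faults so far: 4)
  step 5: ref 2 -> HIT, frames=[3,2] (faults so far: 4)
  step 6: ref 1 -> FAULT, evict 3, frames=[1,2] (faults so far: 5)
  step 7: ref 5 -> FAULT, evict 2, frames=[1,5] (faults so far: 6)
  step 8: ref 2 -> FAULT, evict 1, frames=[2,5] (faults so far: 7)
  step 9: ref 2 -> HIT, frames=[2,5] (faults so far: 7)
  step 10: ref 2 -> HIT, frames=[2,5] (faults so far: 7)
  step 11: ref 3 -> FAULT, evict 5, frames=[2,3] (faults so far: 8)
  step 12: ref 5 -> FAULT, evict 2, frames=[5,3] (faults so far: 9)
  step 13: ref 5 -> HIT, frames=[5,3] (faults so far: 9)
  step 14: ref 2 -> FAULT, evict 3, frames=[5,2] (faults so far: 10)
  step 15: ref 1 -> FAULT, evict 5, frames=[1,2] (faults so far: 11)
  FIFO total faults: 11
--- LRU ---
  step 0: ref 2 -> FAULT, frames=[2,-] (faults so far: 1)
  step 1: ref 1 -> FAULT, frames=[2,1] (faults so far: 2)
  step 2: ref 3 -> FAULT, evict 2, frames=[3,1] (faults so far: 3)
  step 3: ref 2 -> FAULT, evict 1, frames=[3,2] (faults so far: 4)
  step 4: ref 3 -> HIT, frames=[3,2] (faults so far: 4)
  step 5: ref 2 -> HIT, frames=[3,2] (faults so far: 4)
  step 6: ref 1 -> FAULT, evict 3, frames=[1,2] (faults so far: 5)
  step 7: ref 5 -> FAULT, evict 2, frames=[1,5] (faults so far: 6)
  step 8: ref 2 -> FAULT, evict 1, frames=[2,5] (faults so far: 7)
  step 9: ref 2 -> HIT, frames=[2,5] (faults so far: 7)
  step 10: ref 2 -> HIT, frames=[2,5] (faults so far: 7)
  step 11: ref 3 -> FAULT, evict 5, frames=[2,3] (faults so far: 8)
  step 12: ref 5 -> FAULT, evict 2, frames=[5,3] (faults so far: 9)
  step 13: ref 5 -> HIT, frames=[5,3] (faults so far: 9)
  step 14: ref 2 -> FAULT, evict 3, frames=[5,2] (faults so far: 10)
  step 15: ref 1 -> FAULT, evict 5, frames=[1,2] (faults so far: 11)
  LRU total faults: 11
--- Optimal ---
  step 0: ref 2 -> FAULT, frames=[2,-] (faults so far: 1)
  step 1: ref 1 -> FAULT, frames=[2,1] (faults so far: 2)
  step 2: ref 3 -> FAULT, evict 1, frames=[2,3] (faults so far: 3)
  step 3: ref 2 -> HIT, frames=[2,3] (faults so far: 3)
  step 4: ref 3 -> HIT, frames=[2,3] (faults so far: 3)
  step 5: ref 2 -> HIT, frames=[2,3] (faults so far: 3)
  step 6: ref 1 -> FAULT, evict 3, frames=[2,1] (faults so far: 4)
  step 7: ref 5 -> FAULT, evict 1, frames=[2,5] (faults so far: 5)
  step 8: ref 2 -> HIT, frames=[2,5] (faults so far: 5)
  step 9: ref 2 -> HIT, frames=[2,5] (faults so far: 5)
  step 10: ref 2 -> HIT, frames=[2,5] (faults so far: 5)
  step 11: ref 3 -> FAULT, evict 2, frames=[3,5] (faults so far: 6)
  step 12: ref 5 -> HIT, frames=[3,5] (faults so far: 6)
  step 13: ref 5 -> HIT, frames=[3,5] (faults so far: 6)
  step 14: ref 2 -> FAULT, evict 3, frames=[2,5] (faults so far: 7)
  step 15: ref 1 -> FAULT, evict 2, frames=[1,5] (faults so far: 8)
  Optimal total faults: 8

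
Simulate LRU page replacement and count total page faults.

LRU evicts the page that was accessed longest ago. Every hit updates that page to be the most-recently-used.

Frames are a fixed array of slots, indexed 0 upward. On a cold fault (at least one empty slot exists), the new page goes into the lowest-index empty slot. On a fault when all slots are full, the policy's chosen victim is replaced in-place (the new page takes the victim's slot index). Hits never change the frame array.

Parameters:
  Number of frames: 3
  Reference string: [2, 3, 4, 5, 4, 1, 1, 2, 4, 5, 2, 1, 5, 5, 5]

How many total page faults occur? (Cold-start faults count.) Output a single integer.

Step 0: ref 2 → FAULT, frames=[2,-,-]
Step 1: ref 3 → FAULT, frames=[2,3,-]
Step 2: ref 4 → FAULT, frames=[2,3,4]
Step 3: ref 5 → FAULT (evict 2), frames=[5,3,4]
Step 4: ref 4 → HIT, frames=[5,3,4]
Step 5: ref 1 → FAULT (evict 3), frames=[5,1,4]
Step 6: ref 1 → HIT, frames=[5,1,4]
Step 7: ref 2 → FAULT (evict 5), frames=[2,1,4]
Step 8: ref 4 → HIT, frames=[2,1,4]
Step 9: ref 5 → FAULT (evict 1), frames=[2,5,4]
Step 10: ref 2 → HIT, frames=[2,5,4]
Step 11: ref 1 → FAULT (evict 4), frames=[2,5,1]
Step 12: ref 5 → HIT, frames=[2,5,1]
Step 13: ref 5 → HIT, frames=[2,5,1]
Step 14: ref 5 → HIT, frames=[2,5,1]
Total faults: 8

Answer: 8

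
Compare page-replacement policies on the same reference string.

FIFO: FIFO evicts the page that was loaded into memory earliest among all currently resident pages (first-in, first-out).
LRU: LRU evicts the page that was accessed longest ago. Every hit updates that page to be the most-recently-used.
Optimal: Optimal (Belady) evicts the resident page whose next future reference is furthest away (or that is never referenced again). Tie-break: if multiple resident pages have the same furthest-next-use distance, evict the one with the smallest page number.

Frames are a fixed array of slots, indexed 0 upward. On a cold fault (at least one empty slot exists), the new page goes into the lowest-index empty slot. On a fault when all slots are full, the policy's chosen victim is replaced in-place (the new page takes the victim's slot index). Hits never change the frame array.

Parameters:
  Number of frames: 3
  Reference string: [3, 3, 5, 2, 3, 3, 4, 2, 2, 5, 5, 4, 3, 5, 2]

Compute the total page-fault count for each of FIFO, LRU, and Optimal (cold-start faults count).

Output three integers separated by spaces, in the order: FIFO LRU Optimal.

--- FIFO ---
  step 0: ref 3 -> FAULT, frames=[3,-,-] (faults so far: 1)
  step 1: ref 3 -> HIT, frames=[3,-,-] (faults so far: 1)
  step 2: ref 5 -> FAULT, frames=[3,5,-] (faults so far: 2)
  step 3: ref 2 -> FAULT, frames=[3,5,2] (faults so far: 3)
  step 4: ref 3 -> HIT, frames=[3,5,2] (faults so far: 3)
  step 5: ref 3 -> HIT, frames=[3,5,2] (faults so far: 3)
  step 6: ref 4 -> FAULT, evict 3, frames=[4,5,2] (faults so far: 4)
  step 7: ref 2 -> HIT, frames=[4,5,2] (faults so far: 4)
  step 8: ref 2 -> HIT, frames=[4,5,2] (faults so far: 4)
  step 9: ref 5 -> HIT, frames=[4,5,2] (faults so far: 4)
  step 10: ref 5 -> HIT, frames=[4,5,2] (faults so far: 4)
  step 11: ref 4 -> HIT, frames=[4,5,2] (faults so far: 4)
  step 12: ref 3 -> FAULT, evict 5, frames=[4,3,2] (faults so far: 5)
  step 13: ref 5 -> FAULT, evict 2, frames=[4,3,5] (faults so far: 6)
  step 14: ref 2 -> FAULT, evict 4, frames=[2,3,5] (faults so far: 7)
  FIFO total faults: 7
--- LRU ---
  step 0: ref 3 -> FAULT, frames=[3,-,-] (faults so far: 1)
  step 1: ref 3 -> HIT, frames=[3,-,-] (faults so far: 1)
  step 2: ref 5 -> FAULT, frames=[3,5,-] (faults so far: 2)
  step 3: ref 2 -> FAULT, frames=[3,5,2] (faults so far: 3)
  step 4: ref 3 -> HIT, frames=[3,5,2] (faults so far: 3)
  step 5: ref 3 -> HIT, frames=[3,5,2] (faults so far: 3)
  step 6: ref 4 -> FAULT, evict 5, frames=[3,4,2] (faults so far: 4)
  step 7: ref 2 -> HIT, frames=[3,4,2] (faults so far: 4)
  step 8: ref 2 -> HIT, frames=[3,4,2] (faults so far: 4)
  step 9: ref 5 -> FAULT, evict 3, frames=[5,4,2] (faults so far: 5)
  step 10: ref 5 -> HIT, frames=[5,4,2] (faults so far: 5)
  step 11: ref 4 -> HIT, frames=[5,4,2] (faults so far: 5)
  step 12: ref 3 -> FAULT, evict 2, frames=[5,4,3] (faults so far: 6)
  step 13: ref 5 -> HIT, frames=[5,4,3] (faults so far: 6)
  step 14: ref 2 -> FAULT, evict 4, frames=[5,2,3] (faults so far: 7)
  LRU total faults: 7
--- Optimal ---
  step 0: ref 3 -> FAULT, frames=[3,-,-] (faults so far: 1)
  step 1: ref 3 -> HIT, frames=[3,-,-] (faults so far: 1)
  step 2: ref 5 -> FAULT, frames=[3,5,-] (faults so far: 2)
  step 3: ref 2 -> FAULT, frames=[3,5,2] (faults so far: 3)
  step 4: ref 3 -> HIT, frames=[3,5,2] (faults so far: 3)
  step 5: ref 3 -> HIT, frames=[3,5,2] (faults so far: 3)
  step 6: ref 4 -> FAULT, evict 3, frames=[4,5,2] (faults so far: 4)
  step 7: ref 2 -> HIT, frames=[4,5,2] (faults so far: 4)
  step 8: ref 2 -> HIT, frames=[4,5,2] (faults so far: 4)
  step 9: ref 5 -> HIT, frames=[4,5,2] (faults so far: 4)
  step 10: ref 5 -> HIT, frames=[4,5,2] (faults so far: 4)
  step 11: ref 4 -> HIT, frames=[4,5,2] (faults so far: 4)
  step 12: ref 3 -> FAULT, evict 4, frames=[3,5,2] (faults so far: 5)
  step 13: ref 5 -> HIT, frames=[3,5,2] (faults so far: 5)
  step 14: ref 2 -> HIT, frames=[3,5,2] (faults so far: 5)
  Optimal total faults: 5

Answer: 7 7 5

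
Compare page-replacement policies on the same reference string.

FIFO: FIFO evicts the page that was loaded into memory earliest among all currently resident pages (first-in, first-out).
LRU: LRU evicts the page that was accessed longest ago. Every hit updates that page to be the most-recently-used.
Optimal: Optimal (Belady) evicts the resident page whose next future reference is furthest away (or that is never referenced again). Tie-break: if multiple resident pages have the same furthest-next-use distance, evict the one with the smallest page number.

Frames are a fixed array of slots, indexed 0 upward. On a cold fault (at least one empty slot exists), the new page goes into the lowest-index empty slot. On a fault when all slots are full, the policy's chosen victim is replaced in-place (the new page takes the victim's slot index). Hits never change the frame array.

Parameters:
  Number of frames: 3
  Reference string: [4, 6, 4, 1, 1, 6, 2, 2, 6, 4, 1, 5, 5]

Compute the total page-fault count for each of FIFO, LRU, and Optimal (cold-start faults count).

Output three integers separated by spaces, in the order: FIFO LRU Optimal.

Answer: 6 7 6

Derivation:
--- FIFO ---
  step 0: ref 4 -> FAULT, frames=[4,-,-] (faults so far: 1)
  step 1: ref 6 -> FAULT, frames=[4,6,-] (faults so far: 2)
  step 2: ref 4 -> HIT, frames=[4,6,-] (faults so far: 2)
  step 3: ref 1 -> FAULT, frames=[4,6,1] (faults so far: 3)
  step 4: ref 1 -> HIT, frames=[4,6,1] (faults so far: 3)
  step 5: ref 6 -> HIT, frames=[4,6,1] (faults so far: 3)
  step 6: ref 2 -> FAULT, evict 4, frames=[2,6,1] (faults so far: 4)
  step 7: ref 2 -> HIT, frames=[2,6,1] (faults so far: 4)
  step 8: ref 6 -> HIT, frames=[2,6,1] (faults so far: 4)
  step 9: ref 4 -> FAULT, evict 6, frames=[2,4,1] (faults so far: 5)
  step 10: ref 1 -> HIT, frames=[2,4,1] (faults so far: 5)
  step 11: ref 5 -> FAULT, evict 1, frames=[2,4,5] (faults so far: 6)
  step 12: ref 5 -> HIT, frames=[2,4,5] (faults so far: 6)
  FIFO total faults: 6
--- LRU ---
  step 0: ref 4 -> FAULT, frames=[4,-,-] (faults so far: 1)
  step 1: ref 6 -> FAULT, frames=[4,6,-] (faults so far: 2)
  step 2: ref 4 -> HIT, frames=[4,6,-] (faults so far: 2)
  step 3: ref 1 -> FAULT, frames=[4,6,1] (faults so far: 3)
  step 4: ref 1 -> HIT, frames=[4,6,1] (faults so far: 3)
  step 5: ref 6 -> HIT, frames=[4,6,1] (faults so far: 3)
  step 6: ref 2 -> FAULT, evict 4, frames=[2,6,1] (faults so far: 4)
  step 7: ref 2 -> HIT, frames=[2,6,1] (faults so far: 4)
  step 8: ref 6 -> HIT, frames=[2,6,1] (faults so far: 4)
  step 9: ref 4 -> FAULT, evict 1, frames=[2,6,4] (faults so far: 5)
  step 10: ref 1 -> FAULT, evict 2, frames=[1,6,4] (faults so far: 6)
  step 11: ref 5 -> FAULT, evict 6, frames=[1,5,4] (faults so far: 7)
  step 12: ref 5 -> HIT, frames=[1,5,4] (faults so far: 7)
  LRU total faults: 7
--- Optimal ---
  step 0: ref 4 -> FAULT, frames=[4,-,-] (faults so far: 1)
  step 1: ref 6 -> FAULT, frames=[4,6,-] (faults so far: 2)
  step 2: ref 4 -> HIT, frames=[4,6,-] (faults so far: 2)
  step 3: ref 1 -> FAULT, frames=[4,6,1] (faults so far: 3)
  step 4: ref 1 -> HIT, frames=[4,6,1] (faults so far: 3)
  step 5: ref 6 -> HIT, frames=[4,6,1] (faults so far: 3)
  step 6: ref 2 -> FAULT, evict 1, frames=[4,6,2] (faults so far: 4)
  step 7: ref 2 -> HIT, frames=[4,6,2] (faults so far: 4)
  step 8: ref 6 -> HIT, frames=[4,6,2] (faults so far: 4)
  step 9: ref 4 -> HIT, frames=[4,6,2] (faults so far: 4)
  step 10: ref 1 -> FAULT, evict 2, frames=[4,6,1] (faults so far: 5)
  step 11: ref 5 -> FAULT, evict 1, frames=[4,6,5] (faults so far: 6)
  step 12: ref 5 -> HIT, frames=[4,6,5] (faults so far: 6)
  Optimal total faults: 6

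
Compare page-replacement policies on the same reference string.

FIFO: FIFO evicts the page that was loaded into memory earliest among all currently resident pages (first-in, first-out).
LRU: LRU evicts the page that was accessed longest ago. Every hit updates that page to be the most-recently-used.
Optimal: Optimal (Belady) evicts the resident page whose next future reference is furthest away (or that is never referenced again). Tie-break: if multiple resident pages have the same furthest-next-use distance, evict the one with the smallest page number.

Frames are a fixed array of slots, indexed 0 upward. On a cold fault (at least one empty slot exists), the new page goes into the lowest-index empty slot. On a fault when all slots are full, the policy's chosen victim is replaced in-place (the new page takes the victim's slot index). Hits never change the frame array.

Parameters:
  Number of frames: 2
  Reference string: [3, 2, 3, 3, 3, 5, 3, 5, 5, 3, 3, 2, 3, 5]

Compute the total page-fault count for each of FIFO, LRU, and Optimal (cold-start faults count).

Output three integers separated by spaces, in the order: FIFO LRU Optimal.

Answer: 6 5 5

Derivation:
--- FIFO ---
  step 0: ref 3 -> FAULT, frames=[3,-] (faults so far: 1)
  step 1: ref 2 -> FAULT, frames=[3,2] (faults so far: 2)
  step 2: ref 3 -> HIT, frames=[3,2] (faults so far: 2)
  step 3: ref 3 -> HIT, frames=[3,2] (faults so far: 2)
  step 4: ref 3 -> HIT, frames=[3,2] (faults so far: 2)
  step 5: ref 5 -> FAULT, evict 3, frames=[5,2] (faults so far: 3)
  step 6: ref 3 -> FAULT, evict 2, frames=[5,3] (faults so far: 4)
  step 7: ref 5 -> HIT, frames=[5,3] (faults so far: 4)
  step 8: ref 5 -> HIT, frames=[5,3] (faults so far: 4)
  step 9: ref 3 -> HIT, frames=[5,3] (faults so far: 4)
  step 10: ref 3 -> HIT, frames=[5,3] (faults so far: 4)
  step 11: ref 2 -> FAULT, evict 5, frames=[2,3] (faults so far: 5)
  step 12: ref 3 -> HIT, frames=[2,3] (faults so far: 5)
  step 13: ref 5 -> FAULT, evict 3, frames=[2,5] (faults so far: 6)
  FIFO total faults: 6
--- LRU ---
  step 0: ref 3 -> FAULT, frames=[3,-] (faults so far: 1)
  step 1: ref 2 -> FAULT, frames=[3,2] (faults so far: 2)
  step 2: ref 3 -> HIT, frames=[3,2] (faults so far: 2)
  step 3: ref 3 -> HIT, frames=[3,2] (faults so far: 2)
  step 4: ref 3 -> HIT, frames=[3,2] (faults so far: 2)
  step 5: ref 5 -> FAULT, evict 2, frames=[3,5] (faults so far: 3)
  step 6: ref 3 -> HIT, frames=[3,5] (faults so far: 3)
  step 7: ref 5 -> HIT, frames=[3,5] (faults so far: 3)
  step 8: ref 5 -> HIT, frames=[3,5] (faults so far: 3)
  step 9: ref 3 -> HIT, frames=[3,5] (faults so far: 3)
  step 10: ref 3 -> HIT, frames=[3,5] (faults so far: 3)
  step 11: ref 2 -> FAULT, evict 5, frames=[3,2] (faults so far: 4)
  step 12: ref 3 -> HIT, frames=[3,2] (faults so far: 4)
  step 13: ref 5 -> FAULT, evict 2, frames=[3,5] (faults so far: 5)
  LRU total faults: 5
--- Optimal ---
  step 0: ref 3 -> FAULT, frames=[3,-] (faults so far: 1)
  step 1: ref 2 -> FAULT, frames=[3,2] (faults so far: 2)
  step 2: ref 3 -> HIT, frames=[3,2] (faults so far: 2)
  step 3: ref 3 -> HIT, frames=[3,2] (faults so far: 2)
  step 4: ref 3 -> HIT, frames=[3,2] (faults so far: 2)
  step 5: ref 5 -> FAULT, evict 2, frames=[3,5] (faults so far: 3)
  step 6: ref 3 -> HIT, frames=[3,5] (faults so far: 3)
  step 7: ref 5 -> HIT, frames=[3,5] (faults so far: 3)
  step 8: ref 5 -> HIT, frames=[3,5] (faults so far: 3)
  step 9: ref 3 -> HIT, frames=[3,5] (faults so far: 3)
  step 10: ref 3 -> HIT, frames=[3,5] (faults so far: 3)
  step 11: ref 2 -> FAULT, evict 5, frames=[3,2] (faults so far: 4)
  step 12: ref 3 -> HIT, frames=[3,2] (faults so far: 4)
  step 13: ref 5 -> FAULT, evict 2, frames=[3,5] (faults so far: 5)
  Optimal total faults: 5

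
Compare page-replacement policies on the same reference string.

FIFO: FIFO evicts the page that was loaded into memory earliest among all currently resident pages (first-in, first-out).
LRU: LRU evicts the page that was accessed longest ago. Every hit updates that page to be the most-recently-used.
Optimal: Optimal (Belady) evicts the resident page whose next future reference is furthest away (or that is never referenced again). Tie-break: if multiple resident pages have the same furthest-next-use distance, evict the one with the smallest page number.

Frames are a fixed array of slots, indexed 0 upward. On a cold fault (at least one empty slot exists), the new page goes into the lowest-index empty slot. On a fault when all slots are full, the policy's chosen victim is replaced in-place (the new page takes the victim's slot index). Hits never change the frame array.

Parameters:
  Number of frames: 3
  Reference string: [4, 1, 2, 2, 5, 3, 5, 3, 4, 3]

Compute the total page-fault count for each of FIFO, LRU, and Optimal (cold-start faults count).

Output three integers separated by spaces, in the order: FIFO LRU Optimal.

--- FIFO ---
  step 0: ref 4 -> FAULT, frames=[4,-,-] (faults so far: 1)
  step 1: ref 1 -> FAULT, frames=[4,1,-] (faults so far: 2)
  step 2: ref 2 -> FAULT, frames=[4,1,2] (faults so far: 3)
  step 3: ref 2 -> HIT, frames=[4,1,2] (faults so far: 3)
  step 4: ref 5 -> FAULT, evict 4, frames=[5,1,2] (faults so far: 4)
  step 5: ref 3 -> FAULT, evict 1, frames=[5,3,2] (faults so far: 5)
  step 6: ref 5 -> HIT, frames=[5,3,2] (faults so far: 5)
  step 7: ref 3 -> HIT, frames=[5,3,2] (faults so far: 5)
  step 8: ref 4 -> FAULT, evict 2, frames=[5,3,4] (faults so far: 6)
  step 9: ref 3 -> HIT, frames=[5,3,4] (faults so far: 6)
  FIFO total faults: 6
--- LRU ---
  step 0: ref 4 -> FAULT, frames=[4,-,-] (faults so far: 1)
  step 1: ref 1 -> FAULT, frames=[4,1,-] (faults so far: 2)
  step 2: ref 2 -> FAULT, frames=[4,1,2] (faults so far: 3)
  step 3: ref 2 -> HIT, frames=[4,1,2] (faults so far: 3)
  step 4: ref 5 -> FAULT, evict 4, frames=[5,1,2] (faults so far: 4)
  step 5: ref 3 -> FAULT, evict 1, frames=[5,3,2] (faults so far: 5)
  step 6: ref 5 -> HIT, frames=[5,3,2] (faults so far: 5)
  step 7: ref 3 -> HIT, frames=[5,3,2] (faults so far: 5)
  step 8: ref 4 -> FAULT, evict 2, frames=[5,3,4] (faults so far: 6)
  step 9: ref 3 -> HIT, frames=[5,3,4] (faults so far: 6)
  LRU total faults: 6
--- Optimal ---
  step 0: ref 4 -> FAULT, frames=[4,-,-] (faults so far: 1)
  step 1: ref 1 -> FAULT, frames=[4,1,-] (faults so far: 2)
  step 2: ref 2 -> FAULT, frames=[4,1,2] (faults so far: 3)
  step 3: ref 2 -> HIT, frames=[4,1,2] (faults so far: 3)
  step 4: ref 5 -> FAULT, evict 1, frames=[4,5,2] (faults so far: 4)
  step 5: ref 3 -> FAULT, evict 2, frames=[4,5,3] (faults so far: 5)
  step 6: ref 5 -> HIT, frames=[4,5,3] (faults so far: 5)
  step 7: ref 3 -> HIT, frames=[4,5,3] (faults so far: 5)
  step 8: ref 4 -> HIT, frames=[4,5,3] (faults so far: 5)
  step 9: ref 3 -> HIT, frames=[4,5,3] (faults so far: 5)
  Optimal total faults: 5

Answer: 6 6 5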